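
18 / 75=6 / 25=0.24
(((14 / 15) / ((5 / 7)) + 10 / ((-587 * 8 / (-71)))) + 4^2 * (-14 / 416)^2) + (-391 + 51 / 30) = -46167967451 / 119043600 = -387.82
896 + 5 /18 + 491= 1387.28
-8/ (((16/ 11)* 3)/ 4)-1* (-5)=-7/ 3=-2.33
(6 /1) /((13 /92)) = 552 /13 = 42.46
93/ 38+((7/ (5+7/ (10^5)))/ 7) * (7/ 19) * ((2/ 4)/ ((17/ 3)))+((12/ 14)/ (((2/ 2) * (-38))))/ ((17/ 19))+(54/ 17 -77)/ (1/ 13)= -721478033953/ 753677218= -957.28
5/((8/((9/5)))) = 9/8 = 1.12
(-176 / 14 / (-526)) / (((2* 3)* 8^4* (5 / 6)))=11 / 9425920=0.00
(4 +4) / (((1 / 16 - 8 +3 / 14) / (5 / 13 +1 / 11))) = -60928 / 123695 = -0.49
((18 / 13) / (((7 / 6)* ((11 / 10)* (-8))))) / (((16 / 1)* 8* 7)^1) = -135 / 896896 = -0.00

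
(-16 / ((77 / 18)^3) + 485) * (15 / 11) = 3319877895 / 5021863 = 661.08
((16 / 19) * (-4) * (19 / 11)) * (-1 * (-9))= -52.36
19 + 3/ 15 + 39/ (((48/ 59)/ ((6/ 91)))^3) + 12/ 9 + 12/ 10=9684629959/ 445186560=21.75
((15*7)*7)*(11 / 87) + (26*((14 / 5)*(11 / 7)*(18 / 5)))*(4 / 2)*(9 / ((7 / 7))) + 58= 5483937 / 725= 7564.05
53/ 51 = 1.04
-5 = -5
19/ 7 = 2.71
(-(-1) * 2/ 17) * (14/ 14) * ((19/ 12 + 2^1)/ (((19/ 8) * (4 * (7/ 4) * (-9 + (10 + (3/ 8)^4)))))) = 704512/ 28332591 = 0.02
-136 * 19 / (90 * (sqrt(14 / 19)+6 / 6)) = -24548 / 225+1292 * sqrt(266) / 225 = -15.45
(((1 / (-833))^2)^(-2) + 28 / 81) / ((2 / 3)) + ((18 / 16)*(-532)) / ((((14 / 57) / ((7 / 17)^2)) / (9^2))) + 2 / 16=45084041249445805 / 62424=722222883016.88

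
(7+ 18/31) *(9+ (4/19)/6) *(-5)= -605125/1767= -342.46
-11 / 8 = -1.38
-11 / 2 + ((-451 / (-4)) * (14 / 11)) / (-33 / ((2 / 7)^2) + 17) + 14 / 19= -302181 / 58862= -5.13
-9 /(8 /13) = -14.62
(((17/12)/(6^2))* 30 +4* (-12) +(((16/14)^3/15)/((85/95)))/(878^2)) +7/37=-697981799568749/14968431931320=-46.63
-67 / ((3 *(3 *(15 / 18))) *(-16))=67 / 120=0.56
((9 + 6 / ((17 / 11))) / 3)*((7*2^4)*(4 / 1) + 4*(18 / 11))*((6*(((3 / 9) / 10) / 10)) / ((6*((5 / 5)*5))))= 730 / 561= 1.30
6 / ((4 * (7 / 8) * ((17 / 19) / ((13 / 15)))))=988 / 595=1.66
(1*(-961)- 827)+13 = -1775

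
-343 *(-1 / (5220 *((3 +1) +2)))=0.01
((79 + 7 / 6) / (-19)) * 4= -962 / 57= -16.88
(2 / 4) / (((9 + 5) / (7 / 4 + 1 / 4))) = 1 / 14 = 0.07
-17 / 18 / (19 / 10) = -85 / 171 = -0.50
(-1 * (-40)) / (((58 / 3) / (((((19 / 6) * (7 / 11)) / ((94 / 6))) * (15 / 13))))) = 59850 / 194909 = 0.31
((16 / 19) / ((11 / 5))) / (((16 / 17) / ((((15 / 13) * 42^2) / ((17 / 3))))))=396900 / 2717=146.08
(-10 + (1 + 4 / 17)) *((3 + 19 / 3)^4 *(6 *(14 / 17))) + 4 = -2564313620 / 7803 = -328631.76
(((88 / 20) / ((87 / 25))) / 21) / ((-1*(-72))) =55 / 65772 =0.00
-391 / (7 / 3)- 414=-4071 / 7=-581.57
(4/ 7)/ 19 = 4/ 133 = 0.03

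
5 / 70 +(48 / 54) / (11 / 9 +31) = 201 / 2030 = 0.10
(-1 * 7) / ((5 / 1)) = -7 / 5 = -1.40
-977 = -977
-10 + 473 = 463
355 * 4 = 1420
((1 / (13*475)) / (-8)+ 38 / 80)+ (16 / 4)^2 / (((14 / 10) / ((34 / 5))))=3379731 / 43225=78.19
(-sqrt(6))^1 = -sqrt(6) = -2.45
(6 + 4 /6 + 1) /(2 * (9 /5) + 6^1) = 115 /144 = 0.80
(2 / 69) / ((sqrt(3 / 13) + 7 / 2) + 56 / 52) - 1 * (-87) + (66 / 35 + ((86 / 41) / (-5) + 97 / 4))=125050407403 / 1109364060 - 104 * sqrt(39) / 966345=112.72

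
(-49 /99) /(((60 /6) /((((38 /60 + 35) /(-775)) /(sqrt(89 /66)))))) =52381*sqrt(5874) /2048557500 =0.00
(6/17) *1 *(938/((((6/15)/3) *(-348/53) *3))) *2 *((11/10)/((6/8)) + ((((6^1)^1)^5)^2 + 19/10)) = -45090234615517/2958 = -15243487023.50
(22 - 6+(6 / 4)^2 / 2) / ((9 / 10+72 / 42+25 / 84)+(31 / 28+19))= 14385 / 19336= 0.74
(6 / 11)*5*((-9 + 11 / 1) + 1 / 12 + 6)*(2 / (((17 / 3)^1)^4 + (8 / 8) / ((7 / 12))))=274995 / 6441809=0.04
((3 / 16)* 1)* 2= 3 / 8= 0.38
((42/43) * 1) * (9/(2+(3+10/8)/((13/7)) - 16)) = -936/1247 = -0.75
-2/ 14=-0.14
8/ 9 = 0.89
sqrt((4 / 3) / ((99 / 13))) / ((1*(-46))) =-sqrt(429) / 2277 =-0.01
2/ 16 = 1/ 8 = 0.12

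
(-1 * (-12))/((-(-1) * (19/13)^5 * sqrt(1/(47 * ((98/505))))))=31188612 * sqrt(47470)/1250429995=5.43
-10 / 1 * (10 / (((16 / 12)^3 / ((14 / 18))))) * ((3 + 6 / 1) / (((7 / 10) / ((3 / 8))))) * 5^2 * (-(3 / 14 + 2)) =7846875 / 896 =8757.67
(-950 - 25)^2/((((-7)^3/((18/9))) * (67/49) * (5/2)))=-760500/469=-1621.54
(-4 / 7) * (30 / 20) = -6 / 7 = -0.86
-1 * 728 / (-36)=182 / 9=20.22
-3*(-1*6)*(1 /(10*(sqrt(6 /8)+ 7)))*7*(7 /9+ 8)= 14.06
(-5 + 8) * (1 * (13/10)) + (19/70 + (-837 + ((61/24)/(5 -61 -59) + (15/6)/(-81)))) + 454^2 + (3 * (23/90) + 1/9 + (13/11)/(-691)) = 813948090434879/3964985640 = 205283.99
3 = 3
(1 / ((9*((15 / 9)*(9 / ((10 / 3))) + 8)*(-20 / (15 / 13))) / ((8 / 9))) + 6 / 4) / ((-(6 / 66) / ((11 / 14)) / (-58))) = 92346353 / 122850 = 751.70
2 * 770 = 1540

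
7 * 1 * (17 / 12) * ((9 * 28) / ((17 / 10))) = 1470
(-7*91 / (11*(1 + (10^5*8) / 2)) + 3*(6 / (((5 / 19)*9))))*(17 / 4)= 32.30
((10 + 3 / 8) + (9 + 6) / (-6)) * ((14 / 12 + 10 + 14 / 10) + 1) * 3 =25641 / 80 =320.51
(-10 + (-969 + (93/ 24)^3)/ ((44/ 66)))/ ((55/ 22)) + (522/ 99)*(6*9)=-7483841/ 28160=-265.76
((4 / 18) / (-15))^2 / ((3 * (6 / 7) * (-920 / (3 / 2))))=-7 / 50301000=-0.00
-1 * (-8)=8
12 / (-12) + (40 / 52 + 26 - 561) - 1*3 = -6997 / 13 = -538.23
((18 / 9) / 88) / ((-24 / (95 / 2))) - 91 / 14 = -6.54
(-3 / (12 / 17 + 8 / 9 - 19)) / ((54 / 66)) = 561 / 2663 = 0.21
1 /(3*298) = 0.00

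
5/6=0.83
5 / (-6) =-5 / 6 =-0.83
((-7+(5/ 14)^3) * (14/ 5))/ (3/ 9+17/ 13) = -744237/ 62720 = -11.87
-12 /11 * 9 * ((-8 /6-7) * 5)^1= 4500 /11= 409.09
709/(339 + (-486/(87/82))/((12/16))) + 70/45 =-24905/23643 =-1.05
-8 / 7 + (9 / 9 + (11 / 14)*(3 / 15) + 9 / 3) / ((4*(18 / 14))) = -281 / 840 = -0.33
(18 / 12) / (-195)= -1 / 130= -0.01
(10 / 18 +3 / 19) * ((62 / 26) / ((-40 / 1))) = -1891 / 44460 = -0.04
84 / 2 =42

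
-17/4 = -4.25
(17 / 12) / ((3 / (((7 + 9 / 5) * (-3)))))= -187 / 15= -12.47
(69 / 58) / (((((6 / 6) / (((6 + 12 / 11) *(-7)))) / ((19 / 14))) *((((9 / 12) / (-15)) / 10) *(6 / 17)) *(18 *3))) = 2414425 / 2871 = 840.97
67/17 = 3.94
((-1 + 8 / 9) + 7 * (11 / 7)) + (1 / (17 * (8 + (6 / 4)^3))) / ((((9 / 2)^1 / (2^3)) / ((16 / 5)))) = 760078 / 69615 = 10.92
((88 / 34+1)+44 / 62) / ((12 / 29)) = 21895 / 2108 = 10.39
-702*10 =-7020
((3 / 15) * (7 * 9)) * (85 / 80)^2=18207 / 1280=14.22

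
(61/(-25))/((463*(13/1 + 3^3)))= -61/463000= -0.00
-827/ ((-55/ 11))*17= 14059/ 5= 2811.80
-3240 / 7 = -462.86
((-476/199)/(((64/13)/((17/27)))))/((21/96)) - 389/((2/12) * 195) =-4668604/349245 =-13.37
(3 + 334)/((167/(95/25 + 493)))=837108/835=1002.52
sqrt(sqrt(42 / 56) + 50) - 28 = -28 + sqrt(2 *sqrt(3) + 200) / 2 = -20.87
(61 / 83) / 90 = 61 / 7470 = 0.01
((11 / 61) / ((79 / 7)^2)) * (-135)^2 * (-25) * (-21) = 5157219375 / 380701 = 13546.64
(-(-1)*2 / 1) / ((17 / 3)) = 6 / 17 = 0.35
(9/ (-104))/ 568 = -9/ 59072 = -0.00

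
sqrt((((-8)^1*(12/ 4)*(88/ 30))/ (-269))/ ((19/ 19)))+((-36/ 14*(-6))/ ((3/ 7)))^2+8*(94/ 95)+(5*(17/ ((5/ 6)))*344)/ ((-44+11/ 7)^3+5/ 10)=4*sqrt(29590)/ 1345+6488086224256/ 4977601285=1303.97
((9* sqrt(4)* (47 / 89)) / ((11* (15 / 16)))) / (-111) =-1504 / 181115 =-0.01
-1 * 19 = -19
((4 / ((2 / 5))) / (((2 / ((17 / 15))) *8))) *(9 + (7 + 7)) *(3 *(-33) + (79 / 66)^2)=-166176173 / 104544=-1589.53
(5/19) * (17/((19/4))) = 340/361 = 0.94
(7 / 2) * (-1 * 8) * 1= -28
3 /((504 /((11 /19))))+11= 35123 /3192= 11.00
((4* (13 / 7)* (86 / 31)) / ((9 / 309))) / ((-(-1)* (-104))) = -4429 / 651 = -6.80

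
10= 10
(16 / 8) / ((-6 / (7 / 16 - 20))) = 313 / 48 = 6.52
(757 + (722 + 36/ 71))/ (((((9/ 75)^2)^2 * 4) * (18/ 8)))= 13677734375/ 17253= 792774.26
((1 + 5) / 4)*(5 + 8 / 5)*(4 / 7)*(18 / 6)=594 / 35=16.97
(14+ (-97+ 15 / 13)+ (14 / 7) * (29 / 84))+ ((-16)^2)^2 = 35738345 / 546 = 65454.84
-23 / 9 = -2.56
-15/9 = -5/3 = -1.67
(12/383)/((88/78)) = 117/4213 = 0.03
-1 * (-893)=893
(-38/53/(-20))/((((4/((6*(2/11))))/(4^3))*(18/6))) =608/2915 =0.21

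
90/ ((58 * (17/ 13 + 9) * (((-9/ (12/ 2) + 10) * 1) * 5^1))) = 117/ 33031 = 0.00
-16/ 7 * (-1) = 16/ 7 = 2.29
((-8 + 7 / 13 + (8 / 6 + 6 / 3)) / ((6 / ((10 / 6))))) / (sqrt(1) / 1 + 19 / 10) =-4025 / 10179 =-0.40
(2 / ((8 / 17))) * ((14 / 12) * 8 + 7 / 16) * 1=7973 / 192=41.53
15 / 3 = 5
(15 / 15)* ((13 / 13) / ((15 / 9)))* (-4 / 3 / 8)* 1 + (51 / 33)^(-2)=921 / 2890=0.32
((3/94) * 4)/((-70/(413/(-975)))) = 59/76375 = 0.00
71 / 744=0.10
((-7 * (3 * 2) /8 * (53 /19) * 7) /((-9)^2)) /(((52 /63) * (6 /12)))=-18179 /5928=-3.07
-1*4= -4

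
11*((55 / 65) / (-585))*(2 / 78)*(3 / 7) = -121 / 692055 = -0.00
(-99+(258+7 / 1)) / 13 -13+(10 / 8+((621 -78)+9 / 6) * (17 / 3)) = 160499 / 52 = 3086.52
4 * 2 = 8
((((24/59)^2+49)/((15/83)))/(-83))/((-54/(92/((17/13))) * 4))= 1.07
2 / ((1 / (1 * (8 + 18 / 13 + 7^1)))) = 426 / 13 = 32.77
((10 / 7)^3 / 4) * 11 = 2750 / 343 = 8.02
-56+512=456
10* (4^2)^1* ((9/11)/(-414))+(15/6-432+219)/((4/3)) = -320179/2024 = -158.19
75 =75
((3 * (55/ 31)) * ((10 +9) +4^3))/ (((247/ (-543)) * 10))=-1487277/ 15314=-97.12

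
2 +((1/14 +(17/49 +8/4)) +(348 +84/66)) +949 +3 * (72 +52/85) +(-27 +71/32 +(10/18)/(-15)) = 59206348811/39584160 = 1495.71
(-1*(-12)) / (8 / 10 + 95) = 60 / 479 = 0.13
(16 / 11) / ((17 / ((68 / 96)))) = 2 / 33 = 0.06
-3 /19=-0.16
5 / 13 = 0.38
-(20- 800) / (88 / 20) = 1950 / 11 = 177.27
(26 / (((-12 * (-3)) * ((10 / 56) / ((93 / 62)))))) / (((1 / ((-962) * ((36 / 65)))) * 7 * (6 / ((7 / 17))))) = -13468 / 425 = -31.69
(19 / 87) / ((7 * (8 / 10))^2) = 475 / 68208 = 0.01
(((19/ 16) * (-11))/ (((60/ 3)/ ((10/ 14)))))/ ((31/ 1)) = -209/ 13888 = -0.02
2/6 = 0.33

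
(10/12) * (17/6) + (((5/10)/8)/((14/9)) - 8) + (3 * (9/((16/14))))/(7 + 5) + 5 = 1381/1008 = 1.37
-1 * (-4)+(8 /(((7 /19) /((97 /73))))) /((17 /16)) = 270652 /8687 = 31.16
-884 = -884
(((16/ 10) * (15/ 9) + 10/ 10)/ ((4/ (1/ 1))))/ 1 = 11/ 12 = 0.92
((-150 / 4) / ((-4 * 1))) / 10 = 0.94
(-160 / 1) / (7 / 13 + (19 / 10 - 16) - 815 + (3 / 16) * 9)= 166400 / 859949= 0.19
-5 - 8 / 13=-5.62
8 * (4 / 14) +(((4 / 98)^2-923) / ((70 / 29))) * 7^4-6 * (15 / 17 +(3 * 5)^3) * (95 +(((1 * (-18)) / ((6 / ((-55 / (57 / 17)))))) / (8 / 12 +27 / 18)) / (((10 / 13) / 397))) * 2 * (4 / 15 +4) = -46201736541713 / 22610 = -2043420457.40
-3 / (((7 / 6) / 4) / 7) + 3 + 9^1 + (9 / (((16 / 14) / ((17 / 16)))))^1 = -6609 / 128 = -51.63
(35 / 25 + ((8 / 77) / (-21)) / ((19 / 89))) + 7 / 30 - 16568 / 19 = -267409871 / 307230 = -870.39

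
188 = 188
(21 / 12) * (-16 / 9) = -28 / 9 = -3.11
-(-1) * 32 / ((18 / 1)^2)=8 / 81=0.10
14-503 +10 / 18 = -4396 / 9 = -488.44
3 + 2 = 5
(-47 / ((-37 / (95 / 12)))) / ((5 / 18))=2679 / 74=36.20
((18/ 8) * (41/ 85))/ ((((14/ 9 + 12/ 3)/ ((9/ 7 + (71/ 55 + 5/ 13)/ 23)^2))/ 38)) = 1543284483846219/ 112637437412500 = 13.70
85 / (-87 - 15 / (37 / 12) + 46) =-3145 / 1697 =-1.85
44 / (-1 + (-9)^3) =-22 / 365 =-0.06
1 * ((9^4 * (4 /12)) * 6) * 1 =13122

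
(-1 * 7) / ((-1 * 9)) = 7 / 9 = 0.78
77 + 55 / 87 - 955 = -76331 / 87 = -877.37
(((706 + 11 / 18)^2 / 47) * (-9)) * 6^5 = -34942959576 / 47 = -743467225.02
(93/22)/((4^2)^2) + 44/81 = 255341/456192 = 0.56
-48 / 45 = -16 / 15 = -1.07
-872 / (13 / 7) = -6104 / 13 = -469.54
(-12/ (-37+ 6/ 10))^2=0.11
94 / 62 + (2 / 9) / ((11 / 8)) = 5149 / 3069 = 1.68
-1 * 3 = -3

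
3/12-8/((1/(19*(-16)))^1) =9729/4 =2432.25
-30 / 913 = -0.03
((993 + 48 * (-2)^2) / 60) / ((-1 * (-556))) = 0.04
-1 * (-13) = 13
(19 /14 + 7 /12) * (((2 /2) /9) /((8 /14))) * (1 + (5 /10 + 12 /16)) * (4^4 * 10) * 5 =32600 /3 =10866.67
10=10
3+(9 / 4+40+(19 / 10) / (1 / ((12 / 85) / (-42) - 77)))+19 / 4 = -573023 / 5950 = -96.31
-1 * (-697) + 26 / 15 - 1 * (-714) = 21191 / 15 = 1412.73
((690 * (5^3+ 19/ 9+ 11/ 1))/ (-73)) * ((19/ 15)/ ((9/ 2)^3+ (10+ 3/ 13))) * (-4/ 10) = 225967456/ 34627185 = 6.53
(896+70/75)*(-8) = -107632/15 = -7175.47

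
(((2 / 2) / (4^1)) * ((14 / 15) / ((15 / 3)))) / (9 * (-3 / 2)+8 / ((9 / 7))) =-21 / 3275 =-0.01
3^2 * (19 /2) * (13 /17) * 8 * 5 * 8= 355680 /17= 20922.35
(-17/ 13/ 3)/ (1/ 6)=-34/ 13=-2.62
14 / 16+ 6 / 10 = 59 / 40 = 1.48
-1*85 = -85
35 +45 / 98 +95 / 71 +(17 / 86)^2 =947822861 / 25730684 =36.84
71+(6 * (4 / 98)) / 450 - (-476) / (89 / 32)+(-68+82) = 83779153 / 327075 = 256.15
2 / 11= 0.18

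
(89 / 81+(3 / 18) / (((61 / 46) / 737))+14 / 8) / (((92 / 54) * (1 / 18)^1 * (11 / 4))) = 5661033 / 15433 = 366.81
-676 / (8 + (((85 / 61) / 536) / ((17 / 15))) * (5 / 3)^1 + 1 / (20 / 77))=-110512480 / 1937863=-57.03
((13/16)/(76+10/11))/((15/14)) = 1001/101520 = 0.01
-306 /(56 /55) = -8415 /28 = -300.54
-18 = -18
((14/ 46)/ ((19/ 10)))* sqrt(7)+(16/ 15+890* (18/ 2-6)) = 2671.49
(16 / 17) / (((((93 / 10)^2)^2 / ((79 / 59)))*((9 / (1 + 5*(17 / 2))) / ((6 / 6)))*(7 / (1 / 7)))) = 183280000 / 11029353640641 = 0.00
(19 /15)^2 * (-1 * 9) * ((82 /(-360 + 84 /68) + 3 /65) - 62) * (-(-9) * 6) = 8430738786 /173875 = 48487.35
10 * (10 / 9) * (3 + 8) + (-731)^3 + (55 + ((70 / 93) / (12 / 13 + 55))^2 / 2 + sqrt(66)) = -1785610177641397406 / 4571247321 + sqrt(66) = -390617705.65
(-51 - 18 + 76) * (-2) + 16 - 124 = -122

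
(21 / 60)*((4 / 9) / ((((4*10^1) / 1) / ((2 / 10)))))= 7 / 9000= 0.00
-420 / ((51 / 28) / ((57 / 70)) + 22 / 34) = -90440 / 621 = -145.64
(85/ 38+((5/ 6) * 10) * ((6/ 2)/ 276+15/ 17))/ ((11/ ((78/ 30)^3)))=379195609/ 24515700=15.47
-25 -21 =-46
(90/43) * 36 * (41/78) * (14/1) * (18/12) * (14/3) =2169720/559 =3881.43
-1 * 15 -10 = -25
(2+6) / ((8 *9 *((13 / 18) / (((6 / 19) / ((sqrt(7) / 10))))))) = 120 *sqrt(7) / 1729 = 0.18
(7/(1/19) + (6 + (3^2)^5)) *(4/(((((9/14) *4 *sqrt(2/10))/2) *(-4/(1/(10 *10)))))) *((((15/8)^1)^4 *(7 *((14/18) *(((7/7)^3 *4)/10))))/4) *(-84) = 532913955 *sqrt(5)/2048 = 581851.48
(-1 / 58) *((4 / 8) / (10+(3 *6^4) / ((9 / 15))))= -1 / 752840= -0.00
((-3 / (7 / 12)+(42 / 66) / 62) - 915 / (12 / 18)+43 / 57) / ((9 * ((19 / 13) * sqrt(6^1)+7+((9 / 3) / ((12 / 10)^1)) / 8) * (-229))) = 6585258694144 / 54804348185895 - 623456444416 * sqrt(6) / 25959954403845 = 0.06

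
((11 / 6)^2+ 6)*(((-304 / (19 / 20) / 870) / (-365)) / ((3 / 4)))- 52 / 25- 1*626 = -2692477934 / 4286925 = -628.07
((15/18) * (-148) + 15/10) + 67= -54.83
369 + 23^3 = 12536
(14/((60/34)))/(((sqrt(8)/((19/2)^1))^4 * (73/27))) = 373.43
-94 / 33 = -2.85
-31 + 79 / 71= -2122 / 71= -29.89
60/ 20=3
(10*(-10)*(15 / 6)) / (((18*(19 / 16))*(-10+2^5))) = -0.53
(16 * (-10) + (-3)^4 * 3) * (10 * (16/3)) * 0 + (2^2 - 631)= -627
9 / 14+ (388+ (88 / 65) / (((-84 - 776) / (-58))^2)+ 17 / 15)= 49188291109 / 126194250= 389.78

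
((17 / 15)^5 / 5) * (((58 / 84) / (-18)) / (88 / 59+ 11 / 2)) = -2429375327 / 1184055468750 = -0.00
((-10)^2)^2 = 10000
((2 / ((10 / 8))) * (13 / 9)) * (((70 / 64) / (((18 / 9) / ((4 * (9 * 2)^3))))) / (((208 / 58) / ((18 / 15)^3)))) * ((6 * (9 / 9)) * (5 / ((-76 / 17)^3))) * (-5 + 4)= 6543541179 / 1371800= 4770.04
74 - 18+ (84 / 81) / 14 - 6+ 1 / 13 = 17603 / 351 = 50.15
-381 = -381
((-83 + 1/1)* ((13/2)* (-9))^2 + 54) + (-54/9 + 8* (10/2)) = -561073/2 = -280536.50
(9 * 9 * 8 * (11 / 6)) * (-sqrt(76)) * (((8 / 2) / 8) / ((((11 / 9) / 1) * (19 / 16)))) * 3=-46656 * sqrt(19) / 19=-10703.62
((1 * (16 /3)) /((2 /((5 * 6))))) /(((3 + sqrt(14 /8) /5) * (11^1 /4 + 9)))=96000 /41971-3200 * sqrt(7) /41971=2.09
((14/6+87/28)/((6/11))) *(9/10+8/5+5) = 25135/336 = 74.81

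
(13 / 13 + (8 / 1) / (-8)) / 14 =0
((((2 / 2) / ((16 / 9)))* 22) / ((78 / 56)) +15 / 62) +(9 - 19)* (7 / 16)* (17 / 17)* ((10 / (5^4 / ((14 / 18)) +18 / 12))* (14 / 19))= 60321869 / 6638619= 9.09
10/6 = 5/3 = 1.67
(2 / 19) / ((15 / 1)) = 2 / 285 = 0.01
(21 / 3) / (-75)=-7 / 75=-0.09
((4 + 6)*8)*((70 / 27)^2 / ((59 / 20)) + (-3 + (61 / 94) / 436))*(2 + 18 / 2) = -139615608110 / 220345353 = -633.62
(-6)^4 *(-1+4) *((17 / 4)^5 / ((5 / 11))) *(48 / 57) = 3795277761 / 380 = 9987573.06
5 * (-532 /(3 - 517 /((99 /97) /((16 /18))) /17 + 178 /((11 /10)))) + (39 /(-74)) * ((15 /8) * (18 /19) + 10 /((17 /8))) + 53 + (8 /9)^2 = 505371960088219 /16226592532632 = 31.14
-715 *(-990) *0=0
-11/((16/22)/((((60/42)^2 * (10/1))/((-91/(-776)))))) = -11737000/4459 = -2632.20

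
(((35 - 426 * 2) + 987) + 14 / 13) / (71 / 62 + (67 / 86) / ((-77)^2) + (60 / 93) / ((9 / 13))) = 158193593712 / 1920764729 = 82.36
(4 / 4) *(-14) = -14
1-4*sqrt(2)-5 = -4*sqrt(2)-4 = -9.66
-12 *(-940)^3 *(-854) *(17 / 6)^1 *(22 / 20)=-26528520726400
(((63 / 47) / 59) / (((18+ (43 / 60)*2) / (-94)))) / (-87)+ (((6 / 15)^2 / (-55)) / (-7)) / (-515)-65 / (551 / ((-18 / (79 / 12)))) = 218473784251768 / 674705947733125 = 0.32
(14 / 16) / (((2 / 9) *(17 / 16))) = 63 / 17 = 3.71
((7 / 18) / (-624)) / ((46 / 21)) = -49 / 172224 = -0.00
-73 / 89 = -0.82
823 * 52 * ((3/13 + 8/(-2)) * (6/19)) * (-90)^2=-7839568800/19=-412608884.21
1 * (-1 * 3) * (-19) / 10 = 57 / 10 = 5.70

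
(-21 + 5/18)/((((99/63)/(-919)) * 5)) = 2423.75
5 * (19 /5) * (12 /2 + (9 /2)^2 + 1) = 2071 /4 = 517.75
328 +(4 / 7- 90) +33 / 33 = 1677 / 7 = 239.57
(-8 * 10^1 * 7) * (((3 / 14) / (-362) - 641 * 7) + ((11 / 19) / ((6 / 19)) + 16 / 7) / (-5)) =1364657644 / 543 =2513181.66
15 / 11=1.36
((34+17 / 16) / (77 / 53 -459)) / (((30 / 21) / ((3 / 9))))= -69377 / 3880000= -0.02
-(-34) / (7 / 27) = 918 / 7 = 131.14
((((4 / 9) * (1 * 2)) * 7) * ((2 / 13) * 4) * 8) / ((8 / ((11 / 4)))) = 1232 / 117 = 10.53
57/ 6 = 19/ 2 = 9.50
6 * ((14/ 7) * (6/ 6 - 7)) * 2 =-144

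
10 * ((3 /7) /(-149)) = -30 /1043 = -0.03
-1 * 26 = -26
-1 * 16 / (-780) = 4 / 195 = 0.02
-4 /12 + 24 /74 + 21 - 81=-6661 /111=-60.01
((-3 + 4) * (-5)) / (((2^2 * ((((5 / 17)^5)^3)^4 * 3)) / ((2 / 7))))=-67132880600101282948735355994194317620764746587861166986121564248710884801 / 7285838599102589796530082821846008300781250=-9214159727388164199038816000000.00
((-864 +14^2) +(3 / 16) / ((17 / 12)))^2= 2062522225 / 4624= 446047.19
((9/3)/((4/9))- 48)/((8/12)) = -495/8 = -61.88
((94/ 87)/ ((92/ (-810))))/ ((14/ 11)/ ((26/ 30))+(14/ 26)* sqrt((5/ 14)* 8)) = -4.00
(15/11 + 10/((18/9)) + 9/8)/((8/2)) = 1.87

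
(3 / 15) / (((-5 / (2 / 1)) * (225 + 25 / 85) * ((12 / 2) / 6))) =-17 / 47875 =-0.00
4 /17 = 0.24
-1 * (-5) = 5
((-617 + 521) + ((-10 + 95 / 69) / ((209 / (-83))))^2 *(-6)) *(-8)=1330.91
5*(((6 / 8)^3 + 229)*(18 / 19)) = 660735 / 608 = 1086.74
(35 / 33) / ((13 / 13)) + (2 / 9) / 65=6847 / 6435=1.06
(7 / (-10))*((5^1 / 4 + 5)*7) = -245 / 8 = -30.62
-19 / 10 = -1.90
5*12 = 60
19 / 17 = 1.12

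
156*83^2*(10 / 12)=895570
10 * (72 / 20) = 36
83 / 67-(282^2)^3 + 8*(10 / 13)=-438039026309530265 / 871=-502915070389816.61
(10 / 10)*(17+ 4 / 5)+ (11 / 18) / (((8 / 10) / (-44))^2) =167977 / 90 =1866.41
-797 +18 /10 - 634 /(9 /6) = -18268 /15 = -1217.87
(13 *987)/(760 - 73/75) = 74025/4379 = 16.90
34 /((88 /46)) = 391 /22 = 17.77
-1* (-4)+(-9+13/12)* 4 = -83/3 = -27.67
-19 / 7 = -2.71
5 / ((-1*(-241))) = 5 / 241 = 0.02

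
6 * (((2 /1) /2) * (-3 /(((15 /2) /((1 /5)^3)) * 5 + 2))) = -36 /9379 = -0.00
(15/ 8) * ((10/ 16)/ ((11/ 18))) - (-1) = 1027/ 352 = 2.92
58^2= 3364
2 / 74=1 / 37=0.03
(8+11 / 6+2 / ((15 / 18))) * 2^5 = 5872 / 15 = 391.47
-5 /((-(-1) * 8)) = -5 /8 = -0.62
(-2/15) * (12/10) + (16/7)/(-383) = -11124/67025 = -0.17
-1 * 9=-9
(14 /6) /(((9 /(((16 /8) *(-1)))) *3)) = -14 /81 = -0.17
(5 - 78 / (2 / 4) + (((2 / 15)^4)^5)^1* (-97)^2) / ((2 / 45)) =-50211376624202718405432791 / 14778918800354003906250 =-3397.50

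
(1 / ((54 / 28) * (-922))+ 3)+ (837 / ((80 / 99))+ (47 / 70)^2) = 253533689537 / 243961200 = 1039.24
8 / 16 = 1 / 2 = 0.50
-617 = -617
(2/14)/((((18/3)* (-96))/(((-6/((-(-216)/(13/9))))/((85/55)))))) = 143/22208256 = 0.00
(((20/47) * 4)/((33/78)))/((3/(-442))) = -919360/1551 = -592.75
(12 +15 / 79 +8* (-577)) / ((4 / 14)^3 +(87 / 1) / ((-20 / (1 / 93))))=77344654660 / 393973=196319.68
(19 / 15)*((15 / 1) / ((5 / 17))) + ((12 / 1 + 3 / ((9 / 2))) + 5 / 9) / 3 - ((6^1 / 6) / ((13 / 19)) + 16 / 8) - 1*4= 108013 / 1755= 61.55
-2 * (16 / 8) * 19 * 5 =-380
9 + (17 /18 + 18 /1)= 503 /18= 27.94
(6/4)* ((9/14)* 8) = 54/7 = 7.71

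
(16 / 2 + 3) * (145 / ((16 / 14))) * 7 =78155 / 8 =9769.38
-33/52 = -0.63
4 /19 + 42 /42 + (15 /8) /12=831 /608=1.37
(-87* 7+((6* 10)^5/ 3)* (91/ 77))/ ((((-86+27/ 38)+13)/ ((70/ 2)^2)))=-156854568161550/ 30217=-5190937821.81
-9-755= -764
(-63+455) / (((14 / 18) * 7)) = 72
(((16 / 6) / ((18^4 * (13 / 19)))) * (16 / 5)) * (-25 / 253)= -760 / 64737387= -0.00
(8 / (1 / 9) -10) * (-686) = -42532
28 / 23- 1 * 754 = -17314 / 23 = -752.78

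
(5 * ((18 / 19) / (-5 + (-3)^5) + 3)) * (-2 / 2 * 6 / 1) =-105885 / 1178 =-89.89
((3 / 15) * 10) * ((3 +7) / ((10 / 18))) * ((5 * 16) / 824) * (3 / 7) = 1080 / 721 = 1.50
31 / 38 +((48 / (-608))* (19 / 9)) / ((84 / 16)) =0.78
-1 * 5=-5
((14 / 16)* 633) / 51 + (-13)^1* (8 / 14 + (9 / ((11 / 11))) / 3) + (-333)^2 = 105532467 / 952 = 110853.43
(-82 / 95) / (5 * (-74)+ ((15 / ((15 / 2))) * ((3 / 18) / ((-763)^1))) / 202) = 37914996 / 16252586795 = 0.00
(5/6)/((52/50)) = 125/156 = 0.80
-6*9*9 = -486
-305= -305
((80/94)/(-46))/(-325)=4/70265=0.00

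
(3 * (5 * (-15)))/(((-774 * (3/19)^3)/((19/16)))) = 3258025/37152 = 87.69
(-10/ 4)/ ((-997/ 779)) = 3895/ 1994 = 1.95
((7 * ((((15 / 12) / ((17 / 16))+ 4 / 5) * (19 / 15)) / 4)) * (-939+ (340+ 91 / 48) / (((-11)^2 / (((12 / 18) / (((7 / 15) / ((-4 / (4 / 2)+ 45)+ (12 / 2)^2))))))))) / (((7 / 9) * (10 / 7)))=-5029653153 / 2057000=-2445.14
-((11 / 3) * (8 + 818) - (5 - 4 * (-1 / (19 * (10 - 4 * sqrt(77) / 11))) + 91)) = -41288684 / 14079 + 4 * sqrt(77) / 4693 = -2932.64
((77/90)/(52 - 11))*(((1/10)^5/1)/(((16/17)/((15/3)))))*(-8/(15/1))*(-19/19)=1309/2214000000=0.00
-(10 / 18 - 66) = 589 / 9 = 65.44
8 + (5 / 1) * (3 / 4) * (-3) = -13 / 4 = -3.25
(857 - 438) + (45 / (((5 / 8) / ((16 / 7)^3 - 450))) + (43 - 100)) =-10694122 / 343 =-31178.20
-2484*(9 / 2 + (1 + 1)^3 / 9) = -13386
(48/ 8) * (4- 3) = 6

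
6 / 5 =1.20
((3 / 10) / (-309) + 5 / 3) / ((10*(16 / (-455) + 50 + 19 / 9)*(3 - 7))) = -1405131 / 1757188240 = -0.00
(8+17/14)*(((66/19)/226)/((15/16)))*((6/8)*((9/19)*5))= 76626/285551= 0.27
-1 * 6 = -6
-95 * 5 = -475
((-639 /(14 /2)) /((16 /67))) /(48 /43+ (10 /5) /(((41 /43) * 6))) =-226437957 /868336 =-260.77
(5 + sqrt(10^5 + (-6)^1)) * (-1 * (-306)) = 1530 + 5202 * sqrt(346) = 98292.79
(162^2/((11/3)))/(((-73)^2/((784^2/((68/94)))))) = 1137237760512/996523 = 1141205.73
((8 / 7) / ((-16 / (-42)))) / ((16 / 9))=27 / 16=1.69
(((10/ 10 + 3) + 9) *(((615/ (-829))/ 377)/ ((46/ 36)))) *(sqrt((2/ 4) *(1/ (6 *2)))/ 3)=-615 *sqrt(6)/ 1105886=-0.00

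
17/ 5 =3.40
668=668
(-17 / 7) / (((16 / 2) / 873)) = -265.02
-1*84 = -84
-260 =-260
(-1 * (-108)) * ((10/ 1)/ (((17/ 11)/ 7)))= 83160/ 17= 4891.76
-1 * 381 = -381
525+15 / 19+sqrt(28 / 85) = 2 * sqrt(595) / 85+9990 / 19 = 526.36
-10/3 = -3.33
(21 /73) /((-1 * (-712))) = 0.00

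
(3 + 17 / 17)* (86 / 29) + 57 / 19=431 / 29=14.86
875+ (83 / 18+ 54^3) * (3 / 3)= 2850185 / 18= 158343.61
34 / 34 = 1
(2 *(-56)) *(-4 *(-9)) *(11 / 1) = -44352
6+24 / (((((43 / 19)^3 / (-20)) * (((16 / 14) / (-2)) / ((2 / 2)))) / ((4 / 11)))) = 28293702 / 874577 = 32.35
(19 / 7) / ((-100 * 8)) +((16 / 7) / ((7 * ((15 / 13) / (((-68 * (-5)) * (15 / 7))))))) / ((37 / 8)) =452573553 / 10152800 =44.58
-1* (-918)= 918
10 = 10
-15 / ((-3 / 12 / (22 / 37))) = 1320 / 37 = 35.68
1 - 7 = -6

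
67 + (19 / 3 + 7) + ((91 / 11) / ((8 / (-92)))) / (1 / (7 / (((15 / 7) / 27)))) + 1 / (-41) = -112444019 / 13530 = -8310.72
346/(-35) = -346/35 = -9.89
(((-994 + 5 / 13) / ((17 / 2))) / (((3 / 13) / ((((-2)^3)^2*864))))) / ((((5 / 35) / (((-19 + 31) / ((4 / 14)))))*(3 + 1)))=-34998663168 / 17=-2058744892.24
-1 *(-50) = 50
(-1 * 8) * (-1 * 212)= 1696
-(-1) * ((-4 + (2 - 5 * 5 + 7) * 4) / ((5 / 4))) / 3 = -272 / 15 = -18.13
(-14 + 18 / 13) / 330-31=-66577 / 2145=-31.04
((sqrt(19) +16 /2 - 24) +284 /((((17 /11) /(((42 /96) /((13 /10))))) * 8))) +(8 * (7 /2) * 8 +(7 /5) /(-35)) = sqrt(19) +19067039 /88400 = 220.05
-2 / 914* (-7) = 0.02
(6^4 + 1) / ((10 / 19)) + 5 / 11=271123 / 110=2464.75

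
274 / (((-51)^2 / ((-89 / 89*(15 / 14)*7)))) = -685 / 867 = -0.79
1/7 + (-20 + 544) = 524.14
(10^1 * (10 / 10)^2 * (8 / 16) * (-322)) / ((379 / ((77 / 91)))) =-17710 / 4927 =-3.59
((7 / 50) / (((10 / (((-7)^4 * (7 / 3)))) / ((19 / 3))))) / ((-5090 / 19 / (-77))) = 142.78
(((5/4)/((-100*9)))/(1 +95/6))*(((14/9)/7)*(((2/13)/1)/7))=-1/2481570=-0.00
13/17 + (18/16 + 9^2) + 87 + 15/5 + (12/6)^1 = 174.89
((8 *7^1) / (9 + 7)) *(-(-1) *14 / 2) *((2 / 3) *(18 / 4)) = 73.50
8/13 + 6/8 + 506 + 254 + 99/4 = 20439/26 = 786.12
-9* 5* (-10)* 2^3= 3600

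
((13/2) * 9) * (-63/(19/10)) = -36855/19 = -1939.74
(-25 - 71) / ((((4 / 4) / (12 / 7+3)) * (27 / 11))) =-3872 / 21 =-184.38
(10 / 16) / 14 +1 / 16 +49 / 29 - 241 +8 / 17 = -3295465 / 13804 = -238.73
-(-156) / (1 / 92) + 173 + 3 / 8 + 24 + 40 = 116715 / 8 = 14589.38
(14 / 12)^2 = 49 / 36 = 1.36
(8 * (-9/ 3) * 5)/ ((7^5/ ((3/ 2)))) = -180/ 16807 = -0.01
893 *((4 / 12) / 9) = 893 / 27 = 33.07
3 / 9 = 1 / 3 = 0.33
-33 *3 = -99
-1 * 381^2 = -145161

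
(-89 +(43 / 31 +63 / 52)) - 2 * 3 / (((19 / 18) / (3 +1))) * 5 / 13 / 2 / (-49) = -86.31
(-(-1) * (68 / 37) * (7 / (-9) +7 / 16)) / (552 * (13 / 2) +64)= -833 / 4864464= -0.00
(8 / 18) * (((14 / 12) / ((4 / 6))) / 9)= 7 / 81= 0.09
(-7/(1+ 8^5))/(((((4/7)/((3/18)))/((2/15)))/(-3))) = 49/1966140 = 0.00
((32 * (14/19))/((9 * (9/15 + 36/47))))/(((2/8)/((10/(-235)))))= -17920/54891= -0.33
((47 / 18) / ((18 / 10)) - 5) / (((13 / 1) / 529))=-304175 / 2106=-144.43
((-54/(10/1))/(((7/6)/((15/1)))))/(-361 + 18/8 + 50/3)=5832/28735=0.20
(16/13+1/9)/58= 157/6786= 0.02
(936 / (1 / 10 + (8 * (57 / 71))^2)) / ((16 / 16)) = 47183760 / 2084401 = 22.64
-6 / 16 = -3 / 8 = -0.38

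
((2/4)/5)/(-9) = -1/90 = -0.01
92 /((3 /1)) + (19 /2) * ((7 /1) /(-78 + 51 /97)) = 448019 /15030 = 29.81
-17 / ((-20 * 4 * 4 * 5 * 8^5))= 17 / 52428800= 0.00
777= 777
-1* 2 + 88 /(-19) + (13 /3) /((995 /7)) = -374381 /56715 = -6.60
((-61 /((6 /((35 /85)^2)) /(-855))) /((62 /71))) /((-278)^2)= 60482415 /2769549424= 0.02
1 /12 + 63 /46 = 401 /276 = 1.45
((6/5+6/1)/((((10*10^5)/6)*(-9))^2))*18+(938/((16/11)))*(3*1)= 302285156250009/156250000000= 1934.63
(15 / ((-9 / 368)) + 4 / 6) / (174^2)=-919 / 45414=-0.02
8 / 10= 4 / 5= 0.80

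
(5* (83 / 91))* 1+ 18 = 2053 / 91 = 22.56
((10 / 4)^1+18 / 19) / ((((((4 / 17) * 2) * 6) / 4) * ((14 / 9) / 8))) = 6681 / 266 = 25.12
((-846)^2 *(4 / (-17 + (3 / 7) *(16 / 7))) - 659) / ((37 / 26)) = -126036.80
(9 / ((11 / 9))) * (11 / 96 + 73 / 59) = 206739 / 20768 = 9.95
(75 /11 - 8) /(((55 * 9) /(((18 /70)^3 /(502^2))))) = -1053 /6536826257500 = -0.00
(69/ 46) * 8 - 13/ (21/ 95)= -983/ 21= -46.81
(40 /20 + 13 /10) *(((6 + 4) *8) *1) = 264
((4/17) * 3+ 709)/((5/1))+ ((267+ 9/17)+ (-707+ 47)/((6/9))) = -9869/17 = -580.53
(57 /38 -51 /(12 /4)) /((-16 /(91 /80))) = 2821 /2560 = 1.10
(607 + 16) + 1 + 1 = 625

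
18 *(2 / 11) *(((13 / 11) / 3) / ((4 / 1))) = 39 / 121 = 0.32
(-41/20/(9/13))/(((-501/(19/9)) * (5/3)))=10127/1352700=0.01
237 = 237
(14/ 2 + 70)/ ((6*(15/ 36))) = 154/ 5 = 30.80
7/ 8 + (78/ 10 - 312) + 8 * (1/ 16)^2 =-48527/ 160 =-303.29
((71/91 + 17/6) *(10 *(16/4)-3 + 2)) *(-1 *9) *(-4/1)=35514/7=5073.43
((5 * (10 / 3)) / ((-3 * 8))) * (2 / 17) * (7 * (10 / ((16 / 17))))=-875 / 144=-6.08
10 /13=0.77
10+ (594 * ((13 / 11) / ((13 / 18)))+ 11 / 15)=14741 / 15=982.73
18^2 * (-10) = -3240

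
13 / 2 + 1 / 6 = 20 / 3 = 6.67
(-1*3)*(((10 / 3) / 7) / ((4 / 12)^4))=-810 / 7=-115.71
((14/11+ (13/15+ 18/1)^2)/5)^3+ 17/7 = 4837799218201535198/13265806640625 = 364681.87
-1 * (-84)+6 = 90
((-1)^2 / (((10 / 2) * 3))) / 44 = 1 / 660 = 0.00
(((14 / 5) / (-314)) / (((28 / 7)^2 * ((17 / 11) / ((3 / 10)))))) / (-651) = 11 / 66191200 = 0.00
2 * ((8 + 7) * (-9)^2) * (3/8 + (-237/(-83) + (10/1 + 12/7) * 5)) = 349014825/2324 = 150178.50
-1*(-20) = 20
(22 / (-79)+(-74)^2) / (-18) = -72097 / 237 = -304.21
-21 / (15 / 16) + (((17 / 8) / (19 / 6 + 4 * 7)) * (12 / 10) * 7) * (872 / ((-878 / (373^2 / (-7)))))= 54486050 / 4829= 11283.09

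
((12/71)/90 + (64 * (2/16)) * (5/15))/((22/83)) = 10.07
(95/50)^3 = 6859/1000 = 6.86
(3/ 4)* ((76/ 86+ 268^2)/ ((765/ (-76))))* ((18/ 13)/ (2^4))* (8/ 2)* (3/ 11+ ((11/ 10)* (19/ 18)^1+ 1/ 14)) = -529982789/ 190060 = -2788.50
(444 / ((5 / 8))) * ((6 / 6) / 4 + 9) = 32856 / 5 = 6571.20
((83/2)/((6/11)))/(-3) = -913/36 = -25.36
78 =78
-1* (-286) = 286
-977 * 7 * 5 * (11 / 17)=-376145 / 17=-22126.18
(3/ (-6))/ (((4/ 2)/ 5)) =-1.25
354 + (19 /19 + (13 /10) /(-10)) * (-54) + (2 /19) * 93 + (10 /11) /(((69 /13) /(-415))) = 177182971 /721050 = 245.73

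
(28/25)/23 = 28/575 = 0.05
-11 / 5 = -2.20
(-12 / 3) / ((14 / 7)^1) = -2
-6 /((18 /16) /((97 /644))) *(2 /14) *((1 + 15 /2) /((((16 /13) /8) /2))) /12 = -21437 /20286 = -1.06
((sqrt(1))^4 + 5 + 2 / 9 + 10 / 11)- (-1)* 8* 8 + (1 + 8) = 7933 / 99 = 80.13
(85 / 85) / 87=1 / 87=0.01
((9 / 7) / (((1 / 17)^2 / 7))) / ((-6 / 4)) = -1734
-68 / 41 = -1.66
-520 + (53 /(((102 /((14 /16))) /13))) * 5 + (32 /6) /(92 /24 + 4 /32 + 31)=-335667547 /684624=-490.29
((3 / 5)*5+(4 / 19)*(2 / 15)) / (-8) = -863 / 2280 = -0.38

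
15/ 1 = 15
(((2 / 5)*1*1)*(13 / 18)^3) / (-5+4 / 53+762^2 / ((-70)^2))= 168805 / 127230912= 0.00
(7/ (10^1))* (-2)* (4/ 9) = -28/ 45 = -0.62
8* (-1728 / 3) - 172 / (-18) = -41386 / 9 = -4598.44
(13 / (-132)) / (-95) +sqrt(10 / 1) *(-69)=13 / 12540 - 69 *sqrt(10)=-218.20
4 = 4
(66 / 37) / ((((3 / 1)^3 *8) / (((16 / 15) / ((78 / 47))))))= 1034 / 194805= 0.01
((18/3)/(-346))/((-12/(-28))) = -7/173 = -0.04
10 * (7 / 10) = 7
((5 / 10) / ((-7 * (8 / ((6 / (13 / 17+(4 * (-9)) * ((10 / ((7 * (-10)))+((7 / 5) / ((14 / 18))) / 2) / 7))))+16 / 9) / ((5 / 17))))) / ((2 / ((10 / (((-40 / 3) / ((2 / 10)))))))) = -945 / 1436096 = -0.00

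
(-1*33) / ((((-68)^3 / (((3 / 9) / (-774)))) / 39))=-0.00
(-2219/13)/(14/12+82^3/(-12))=13314/3583801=0.00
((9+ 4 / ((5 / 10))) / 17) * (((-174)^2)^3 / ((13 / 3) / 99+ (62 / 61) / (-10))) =-1256960941388808480 / 2621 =-479573041353990.26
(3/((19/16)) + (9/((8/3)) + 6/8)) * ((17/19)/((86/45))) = 3.11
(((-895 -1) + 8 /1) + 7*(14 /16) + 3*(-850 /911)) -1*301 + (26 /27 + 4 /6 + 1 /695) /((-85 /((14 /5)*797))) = -71403540383053 /58122711000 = -1228.50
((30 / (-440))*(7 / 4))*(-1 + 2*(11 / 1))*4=-441 / 44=-10.02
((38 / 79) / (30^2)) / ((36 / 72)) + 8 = 142219 / 17775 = 8.00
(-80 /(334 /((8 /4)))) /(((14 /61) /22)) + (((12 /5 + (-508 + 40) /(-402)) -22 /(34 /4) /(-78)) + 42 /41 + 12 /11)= -4708149942422 /117097975995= -40.21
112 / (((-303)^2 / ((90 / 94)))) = 560 / 479447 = 0.00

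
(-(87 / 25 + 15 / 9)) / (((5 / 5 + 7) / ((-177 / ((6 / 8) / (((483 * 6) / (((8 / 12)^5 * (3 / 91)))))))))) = 40539917691 / 400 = 101349794.23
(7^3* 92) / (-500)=-7889 / 125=-63.11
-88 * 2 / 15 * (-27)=1584 / 5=316.80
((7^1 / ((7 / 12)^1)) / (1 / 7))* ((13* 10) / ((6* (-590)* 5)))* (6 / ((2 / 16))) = -8736 / 295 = -29.61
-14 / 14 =-1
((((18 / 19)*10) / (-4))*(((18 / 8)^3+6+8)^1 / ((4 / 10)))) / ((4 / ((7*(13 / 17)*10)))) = -166359375 / 82688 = -2011.89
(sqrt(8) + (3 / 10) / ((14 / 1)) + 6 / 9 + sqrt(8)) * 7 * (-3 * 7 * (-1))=932.71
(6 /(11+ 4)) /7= 2 /35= 0.06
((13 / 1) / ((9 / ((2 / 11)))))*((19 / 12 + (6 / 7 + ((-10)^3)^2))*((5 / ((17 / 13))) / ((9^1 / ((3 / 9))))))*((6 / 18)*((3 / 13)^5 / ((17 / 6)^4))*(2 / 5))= 0.05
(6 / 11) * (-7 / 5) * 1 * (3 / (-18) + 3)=-119 / 55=-2.16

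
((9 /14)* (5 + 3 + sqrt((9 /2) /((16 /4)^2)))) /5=27* sqrt(2) /560 + 36 /35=1.10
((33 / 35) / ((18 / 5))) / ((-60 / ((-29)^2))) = -9251 / 2520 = -3.67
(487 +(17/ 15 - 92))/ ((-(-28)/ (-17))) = -50507/ 210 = -240.51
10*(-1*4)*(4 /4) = -40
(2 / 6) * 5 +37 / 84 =59 / 28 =2.11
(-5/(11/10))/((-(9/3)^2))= 50/99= 0.51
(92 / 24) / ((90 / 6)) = 23 / 90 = 0.26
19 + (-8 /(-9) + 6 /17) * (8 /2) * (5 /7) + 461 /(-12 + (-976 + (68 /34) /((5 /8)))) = 116441021 /5273604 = 22.08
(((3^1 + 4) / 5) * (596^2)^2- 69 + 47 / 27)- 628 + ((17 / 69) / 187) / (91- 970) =1767807544265747981 / 10007415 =176649768623.14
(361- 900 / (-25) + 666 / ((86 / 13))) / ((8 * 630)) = 535 / 5418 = 0.10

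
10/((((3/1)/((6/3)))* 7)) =20/21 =0.95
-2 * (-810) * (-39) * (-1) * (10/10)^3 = 63180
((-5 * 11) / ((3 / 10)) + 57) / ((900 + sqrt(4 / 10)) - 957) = 379 * sqrt(10) / 48729 + 36005 / 16243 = 2.24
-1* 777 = -777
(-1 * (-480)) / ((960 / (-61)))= -61 / 2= -30.50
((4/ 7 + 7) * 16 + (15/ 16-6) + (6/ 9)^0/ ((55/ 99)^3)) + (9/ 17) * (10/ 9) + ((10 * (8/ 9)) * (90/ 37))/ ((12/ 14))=3902620651/ 26418000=147.73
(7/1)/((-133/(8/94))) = -4/893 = -0.00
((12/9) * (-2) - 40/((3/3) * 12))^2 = 36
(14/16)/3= 7/24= 0.29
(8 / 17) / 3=8 / 51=0.16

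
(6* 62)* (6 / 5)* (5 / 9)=248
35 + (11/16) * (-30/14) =3755/112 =33.53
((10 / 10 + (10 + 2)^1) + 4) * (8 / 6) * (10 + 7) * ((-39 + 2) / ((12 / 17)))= -181781 / 9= -20197.89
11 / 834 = 0.01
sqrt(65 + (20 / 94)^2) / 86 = 0.09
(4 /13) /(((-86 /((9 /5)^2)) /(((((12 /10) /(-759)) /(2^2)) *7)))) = 567 /17678375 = 0.00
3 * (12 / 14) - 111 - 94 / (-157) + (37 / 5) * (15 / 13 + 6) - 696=-53639926 / 71435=-750.89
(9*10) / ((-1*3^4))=-10 / 9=-1.11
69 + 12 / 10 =351 / 5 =70.20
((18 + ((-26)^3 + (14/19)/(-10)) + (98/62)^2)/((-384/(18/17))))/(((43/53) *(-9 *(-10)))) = 0.66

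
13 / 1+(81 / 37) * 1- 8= 266 / 37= 7.19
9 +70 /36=197 /18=10.94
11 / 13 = 0.85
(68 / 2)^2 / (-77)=-1156 / 77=-15.01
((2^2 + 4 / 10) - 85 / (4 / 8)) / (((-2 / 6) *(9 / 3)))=828 / 5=165.60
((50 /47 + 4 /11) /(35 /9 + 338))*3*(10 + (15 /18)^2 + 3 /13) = 5660091 /41361034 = 0.14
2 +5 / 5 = 3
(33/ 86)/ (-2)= -0.19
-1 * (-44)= 44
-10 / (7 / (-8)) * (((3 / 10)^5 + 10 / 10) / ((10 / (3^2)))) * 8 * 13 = 23456862 / 21875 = 1072.31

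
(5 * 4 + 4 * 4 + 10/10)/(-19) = -37/19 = -1.95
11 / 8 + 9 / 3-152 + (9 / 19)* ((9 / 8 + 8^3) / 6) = -32563 / 304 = -107.12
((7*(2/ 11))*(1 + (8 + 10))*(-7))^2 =28653.26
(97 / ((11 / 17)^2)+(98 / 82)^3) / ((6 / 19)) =6163276753 / 8339441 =739.05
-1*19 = -19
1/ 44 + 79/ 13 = 3489/ 572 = 6.10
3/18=1/6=0.17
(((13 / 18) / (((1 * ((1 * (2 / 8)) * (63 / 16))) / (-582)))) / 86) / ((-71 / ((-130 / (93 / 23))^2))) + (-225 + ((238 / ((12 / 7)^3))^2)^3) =11116396473.40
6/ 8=3/ 4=0.75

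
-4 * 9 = -36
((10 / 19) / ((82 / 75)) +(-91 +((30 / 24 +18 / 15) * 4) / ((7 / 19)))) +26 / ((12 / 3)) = -447291 / 7790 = -57.42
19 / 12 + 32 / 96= 23 / 12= 1.92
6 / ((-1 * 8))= -3 / 4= -0.75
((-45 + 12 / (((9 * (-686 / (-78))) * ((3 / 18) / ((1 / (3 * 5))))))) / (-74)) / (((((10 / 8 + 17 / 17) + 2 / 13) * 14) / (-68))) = -1841372 / 1500625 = -1.23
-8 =-8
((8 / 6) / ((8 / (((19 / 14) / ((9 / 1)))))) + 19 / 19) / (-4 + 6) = 775 / 1512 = 0.51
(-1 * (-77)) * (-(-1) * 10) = 770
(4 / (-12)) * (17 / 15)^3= -4913 / 10125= -0.49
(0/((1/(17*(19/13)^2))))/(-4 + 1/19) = 0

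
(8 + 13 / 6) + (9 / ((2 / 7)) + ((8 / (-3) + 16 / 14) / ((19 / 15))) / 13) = 215645 / 5187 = 41.57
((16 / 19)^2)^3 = 16777216 / 47045881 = 0.36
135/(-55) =-27/11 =-2.45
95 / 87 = 1.09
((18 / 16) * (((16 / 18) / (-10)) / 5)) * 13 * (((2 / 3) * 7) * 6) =-182 / 25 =-7.28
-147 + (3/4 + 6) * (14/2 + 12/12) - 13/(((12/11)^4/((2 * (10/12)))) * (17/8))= -13245521/132192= -100.20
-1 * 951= -951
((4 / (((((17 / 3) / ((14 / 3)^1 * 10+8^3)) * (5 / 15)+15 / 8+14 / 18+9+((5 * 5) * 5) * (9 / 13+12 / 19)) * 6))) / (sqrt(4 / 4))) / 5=4967664 / 6599864105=0.00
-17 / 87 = -0.20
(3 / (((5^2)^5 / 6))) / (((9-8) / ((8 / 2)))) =72 / 9765625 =0.00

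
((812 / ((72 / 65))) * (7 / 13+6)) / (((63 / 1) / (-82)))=-505325 / 81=-6238.58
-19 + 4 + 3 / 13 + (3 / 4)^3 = -11937 / 832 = -14.35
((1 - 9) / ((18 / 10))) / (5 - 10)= 8 / 9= 0.89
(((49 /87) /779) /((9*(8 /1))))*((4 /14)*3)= 7 /813276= 0.00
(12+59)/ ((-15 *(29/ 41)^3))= -4893391/ 365835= -13.38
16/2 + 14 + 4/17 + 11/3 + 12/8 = 2795/102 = 27.40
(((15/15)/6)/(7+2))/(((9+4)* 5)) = 1/3510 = 0.00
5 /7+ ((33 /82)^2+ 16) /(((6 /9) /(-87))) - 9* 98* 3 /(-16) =-91455295 /47068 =-1943.05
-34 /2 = -17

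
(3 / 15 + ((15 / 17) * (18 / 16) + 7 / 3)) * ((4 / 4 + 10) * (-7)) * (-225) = 8307915 / 136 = 61087.61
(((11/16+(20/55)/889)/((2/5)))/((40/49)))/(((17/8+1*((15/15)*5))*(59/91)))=68562221/150339552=0.46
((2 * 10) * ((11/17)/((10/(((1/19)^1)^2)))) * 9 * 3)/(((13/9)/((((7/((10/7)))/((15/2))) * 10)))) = 0.44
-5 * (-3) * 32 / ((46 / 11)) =2640 / 23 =114.78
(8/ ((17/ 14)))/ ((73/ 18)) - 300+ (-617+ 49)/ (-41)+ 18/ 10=-71925851/ 254405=-282.72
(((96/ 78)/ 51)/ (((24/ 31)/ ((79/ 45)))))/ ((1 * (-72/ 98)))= -120001/ 1611090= -0.07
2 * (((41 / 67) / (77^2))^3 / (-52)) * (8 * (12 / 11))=-3308208 / 8964060863287230701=-0.00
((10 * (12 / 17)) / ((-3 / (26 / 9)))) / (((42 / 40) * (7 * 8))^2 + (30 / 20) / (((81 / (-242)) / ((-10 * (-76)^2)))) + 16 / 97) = -1891500 / 72992112407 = -0.00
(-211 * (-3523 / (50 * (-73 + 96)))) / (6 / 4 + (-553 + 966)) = 743353 / 476675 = 1.56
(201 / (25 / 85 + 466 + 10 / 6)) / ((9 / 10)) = 5695 / 11933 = 0.48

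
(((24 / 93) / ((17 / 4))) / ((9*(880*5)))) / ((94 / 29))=29 / 61303275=0.00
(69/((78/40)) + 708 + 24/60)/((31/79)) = 3819334/2015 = 1895.45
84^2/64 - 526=-1663/4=-415.75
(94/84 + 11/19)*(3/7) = 1355/1862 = 0.73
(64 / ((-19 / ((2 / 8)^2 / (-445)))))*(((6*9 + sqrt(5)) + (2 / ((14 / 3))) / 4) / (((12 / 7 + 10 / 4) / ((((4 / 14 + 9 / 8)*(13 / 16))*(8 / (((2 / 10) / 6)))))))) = 3081*sqrt(5) / 99769 + 4667715 / 2793532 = 1.74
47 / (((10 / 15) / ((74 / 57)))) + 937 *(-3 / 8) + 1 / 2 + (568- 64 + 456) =106499 / 152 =700.65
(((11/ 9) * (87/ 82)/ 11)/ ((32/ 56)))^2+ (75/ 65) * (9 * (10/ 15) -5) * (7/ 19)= 111845503/ 239159232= 0.47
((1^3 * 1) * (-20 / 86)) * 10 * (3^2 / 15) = -60 / 43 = -1.40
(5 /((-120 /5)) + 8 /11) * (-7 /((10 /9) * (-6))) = 959 /1760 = 0.54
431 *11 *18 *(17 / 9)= 161194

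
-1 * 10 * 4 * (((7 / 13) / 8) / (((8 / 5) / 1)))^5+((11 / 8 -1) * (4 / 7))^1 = 74749316057831 / 348838720176128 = 0.21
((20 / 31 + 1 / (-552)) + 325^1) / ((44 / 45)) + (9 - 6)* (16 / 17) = 1433011143 / 4266592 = 335.87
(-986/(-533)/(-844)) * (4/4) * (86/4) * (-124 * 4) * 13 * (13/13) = 2628676/8651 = 303.86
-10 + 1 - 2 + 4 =-7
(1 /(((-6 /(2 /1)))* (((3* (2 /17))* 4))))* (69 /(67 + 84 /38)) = -7429 /31560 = -0.24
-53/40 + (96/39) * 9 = 10831/520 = 20.83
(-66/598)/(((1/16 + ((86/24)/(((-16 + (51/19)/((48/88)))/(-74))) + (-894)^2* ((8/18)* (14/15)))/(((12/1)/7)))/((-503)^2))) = -2530838906640/17529251117183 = -0.14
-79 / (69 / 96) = -2528 / 23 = -109.91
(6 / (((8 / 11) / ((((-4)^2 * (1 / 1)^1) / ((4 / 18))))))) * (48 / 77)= 2592 / 7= 370.29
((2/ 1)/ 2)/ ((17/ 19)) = 19/ 17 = 1.12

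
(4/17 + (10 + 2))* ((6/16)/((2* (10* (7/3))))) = 117/1190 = 0.10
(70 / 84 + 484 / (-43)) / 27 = -2689 / 6966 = -0.39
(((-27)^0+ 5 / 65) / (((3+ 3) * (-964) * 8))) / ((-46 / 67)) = 469 / 13835328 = 0.00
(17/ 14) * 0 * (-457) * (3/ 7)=0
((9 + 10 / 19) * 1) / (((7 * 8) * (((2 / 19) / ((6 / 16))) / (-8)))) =-543 / 112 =-4.85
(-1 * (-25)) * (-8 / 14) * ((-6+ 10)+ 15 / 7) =-4300 / 49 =-87.76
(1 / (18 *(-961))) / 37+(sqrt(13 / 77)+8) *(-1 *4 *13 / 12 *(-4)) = 52 *sqrt(1001) / 231+88750271 / 640026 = 145.79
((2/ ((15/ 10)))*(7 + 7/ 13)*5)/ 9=1960/ 351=5.58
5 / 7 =0.71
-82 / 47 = -1.74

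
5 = 5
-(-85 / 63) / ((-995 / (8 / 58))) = -68 / 363573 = -0.00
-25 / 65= -5 / 13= -0.38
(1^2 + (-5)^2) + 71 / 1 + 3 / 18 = 583 / 6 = 97.17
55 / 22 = 5 / 2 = 2.50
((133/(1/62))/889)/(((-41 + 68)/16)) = 18848/3429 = 5.50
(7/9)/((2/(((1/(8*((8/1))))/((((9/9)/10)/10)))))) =175/288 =0.61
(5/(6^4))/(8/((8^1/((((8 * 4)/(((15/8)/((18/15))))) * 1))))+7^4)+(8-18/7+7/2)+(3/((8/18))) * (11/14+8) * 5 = 167748633245/549191664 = 305.45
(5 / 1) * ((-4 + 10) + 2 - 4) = 20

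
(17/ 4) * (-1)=-17/ 4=-4.25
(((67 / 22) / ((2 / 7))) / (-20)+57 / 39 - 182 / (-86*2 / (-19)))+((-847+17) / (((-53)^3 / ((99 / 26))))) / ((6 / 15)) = -1400483647807 / 73235573840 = -19.12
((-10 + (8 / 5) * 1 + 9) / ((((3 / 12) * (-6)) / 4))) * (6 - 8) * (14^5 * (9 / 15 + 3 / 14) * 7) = 245247744 / 25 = 9809909.76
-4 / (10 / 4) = -8 / 5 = -1.60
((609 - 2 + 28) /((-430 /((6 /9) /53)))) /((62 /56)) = -0.02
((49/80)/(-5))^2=2401/160000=0.02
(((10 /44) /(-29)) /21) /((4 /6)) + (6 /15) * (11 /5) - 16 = -15.12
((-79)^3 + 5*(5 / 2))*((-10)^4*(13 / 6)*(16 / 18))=-256373780000 / 27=-9495325185.19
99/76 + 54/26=3339/988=3.38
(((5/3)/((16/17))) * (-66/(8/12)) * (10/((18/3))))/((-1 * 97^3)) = 4675/14602768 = 0.00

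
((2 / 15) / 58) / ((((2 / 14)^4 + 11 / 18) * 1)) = 14406 / 3832205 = 0.00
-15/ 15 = -1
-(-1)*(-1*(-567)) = 567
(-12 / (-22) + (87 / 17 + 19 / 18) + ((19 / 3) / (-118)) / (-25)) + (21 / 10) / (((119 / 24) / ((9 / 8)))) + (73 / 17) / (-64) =1132808623 / 158875200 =7.13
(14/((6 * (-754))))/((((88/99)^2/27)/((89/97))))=-454167/4680832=-0.10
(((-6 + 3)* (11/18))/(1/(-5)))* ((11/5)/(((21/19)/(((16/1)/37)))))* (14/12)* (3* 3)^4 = 2234628/37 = 60395.35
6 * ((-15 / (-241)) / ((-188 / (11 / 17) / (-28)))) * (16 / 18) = 6160 / 192559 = 0.03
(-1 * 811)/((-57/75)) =20275/19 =1067.11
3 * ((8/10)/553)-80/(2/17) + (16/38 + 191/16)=-561189047/840560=-667.64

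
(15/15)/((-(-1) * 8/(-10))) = -5/4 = -1.25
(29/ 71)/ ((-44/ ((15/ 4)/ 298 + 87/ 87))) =-493/ 52448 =-0.01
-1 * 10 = -10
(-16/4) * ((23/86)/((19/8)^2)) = -2944/15523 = -0.19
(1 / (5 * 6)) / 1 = 1 / 30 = 0.03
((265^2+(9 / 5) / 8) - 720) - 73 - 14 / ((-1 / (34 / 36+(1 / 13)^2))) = 4225066049 / 60840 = 69445.53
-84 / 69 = -28 / 23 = -1.22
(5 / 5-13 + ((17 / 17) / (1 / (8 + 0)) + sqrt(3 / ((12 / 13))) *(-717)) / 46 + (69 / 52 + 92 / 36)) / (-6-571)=85505 / 6210828 + 717 *sqrt(13) / 53084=0.06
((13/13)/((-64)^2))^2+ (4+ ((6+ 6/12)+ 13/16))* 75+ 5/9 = 128193658889/150994944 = 848.99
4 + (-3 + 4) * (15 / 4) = 31 / 4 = 7.75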